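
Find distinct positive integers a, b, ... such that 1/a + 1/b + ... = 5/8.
1/2 + 1/8

Greedy algorithm:
5/8: ceiling(8/5) = 2, use 1/2
1/8: ceiling(8/1) = 8, use 1/8
Result: 5/8 = 1/2 + 1/8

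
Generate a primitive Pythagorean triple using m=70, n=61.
(1179, 8540, 8621)

Euclid's formula: a = m² - n², b = 2mn, c = m² + n²
m = 70, n = 61
a = 70² - 61² = 4900 - 3721 = 1179
b = 2 × 70 × 61 = 8540
c = 70² + 61² = 4900 + 3721 = 8621
Verification: 1179² + 8540² = 1390041 + 72931600 = 74321641 = 8621² ✓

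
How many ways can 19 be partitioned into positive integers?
490

p(n) counts ways to write n as a sum of positive integers (order ignored).
Euler's pentagonal recurrence: p(k) = p(k-1) + p(k-2) - p(k-5) - p(k-7) + p(k-12) + p(k-15) - ... (offsets j(3j∓1)/2, signs ++--, p(0)=1, p(<0)=0).
DP table for k = 0..18: p(0)=1, p(1)=1, p(2)=2, p(3)=3, p(4)=5, p(5)=7, p(6)=11, p(7)=15, p(8)=22, p(9)=30, p(10)=42, p(11)=56, p(12)=77, p(13)=101, p(14)=135, p(15)=176, p(16)=231, p(17)=297, p(18)=385.
Final step: p(19) = p(18) + p(17) - p(14) - p(12) + p(7) + p(4)
= 385 + 297 - 135 - 77 + 15 + 5
= 490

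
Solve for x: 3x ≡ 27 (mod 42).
x ≡ 9 (mod 14)

gcd(3, 42) = 3, which divides 27, so solutions exist.
Divide through by 3: x ≡ 9 (mod 14).
The coefficient of x is now 1, so x ≡ 9 (mod 14).
Check: 3 × 9 = 27 ≡ 27 (mod 42).
x ≡ 9 (mod 14), giving 3 solutions mod 42.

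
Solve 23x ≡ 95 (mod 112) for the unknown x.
x ≡ 9 (mod 112)

gcd(23, 112) = 1, which divides 95, so solutions exist.
Find 23^(-1) mod 112 by the extended Euclidean algorithm:
112 = 4 × 23 + 20  ⟹  20 = (1)·112 + (-4)·23
23 = 1 × 20 + 3  ⟹  3 = (-1)·112 + (5)·23
20 = 6 × 3 + 2  ⟹  2 = (7)·112 + (-34)·23
3 = 1 × 2 + 1  ⟹  1 = (-8)·112 + (39)·23
So (39)·23 ≡ 1 (mod 112), i.e. 23^(-1) ≡ 39 (mod 112).
x ≡ 39 × 95 = 3705 ≡ 9 (mod 112).
Check: 23 × 9 = 207 ≡ 95 (mod 112).
Unique solution: x ≡ 9 (mod 112)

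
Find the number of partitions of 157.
80630964769

p(n) counts ways to write n as a sum of positive integers (order ignored).
Euler's pentagonal recurrence: p(k) = p(k-1) + p(k-2) - p(k-5) - p(k-7) + p(k-12) + p(k-15) - ... (offsets j(3j∓1)/2, signs ++--, p(0)=1, p(<0)=0).
DP table for k = 0..156: p(0)=1, p(1)=1, p(2)=2, p(3)=3, p(4)=5, p(5)=7, p(6)=11, p(7)=15, p(8)=22, p(9)=30, p(10)=42, p(11)=56, p(12)=77, p(13)=101, p(14)=135, p(15)=176, p(16)=231, p(17)=297, p(18)=385, p(19)=490, p(20)=627, p(21)=792, p(22)=1002, p(23)=1255, p(24)=1575, p(25)=1958, p(26)=2436, p(27)=3010, p(28)=3718, p(29)=4565, p(30)=5604, p(31)=6842, p(32)=8349, p(33)=10143, p(34)=12310, p(35)=14883, p(36)=17977, p(37)=21637, p(38)=26015, p(39)=31185, p(40)=37338, p(41)=44583, p(42)=53174, p(43)=63261, p(44)=75175, p(45)=89134, p(46)=105558, p(47)=124754, p(48)=147273, p(49)=173525, p(50)=204226, p(51)=239943, p(52)=281589, p(53)=329931, p(54)=386155, p(55)=451276, p(56)=526823, p(57)=614154, p(58)=715220, p(59)=831820, p(60)=966467, p(61)=1121505, p(62)=1300156, p(63)=1505499, p(64)=1741630, p(65)=2012558, p(66)=2323520, p(67)=2679689, p(68)=3087735, p(69)=3554345, p(70)=4087968, p(71)=4697205, p(72)=5392783, p(73)=6185689, p(74)=7089500, p(75)=8118264, p(76)=9289091, p(77)=10619863, p(78)=12132164, p(79)=13848650, p(80)=15796476, p(81)=18004327, p(82)=20506255, p(83)=23338469, p(84)=26543660, p(85)=30167357, p(86)=34262962, p(87)=38887673, p(88)=44108109, p(89)=49995925, p(90)=56634173, p(91)=64112359, p(92)=72533807, p(93)=82010177, p(94)=92669720, p(95)=104651419, p(96)=118114304, p(97)=133230930, p(98)=150198136, p(99)=169229875, p(100)=190569292, p(101)=214481126, p(102)=241265379, p(103)=271248950, p(104)=304801365, p(105)=342325709, p(106)=384276336, p(107)=431149389, p(108)=483502844, p(109)=541946240, p(110)=607163746, p(111)=679903203, p(112)=761002156, p(113)=851376628, p(114)=952050665, p(115)=1064144451, p(116)=1188908248, p(117)=1327710076, p(118)=1482074143, p(119)=1653668665, p(120)=1844349560, p(121)=2056148051, p(122)=2291320912, p(123)=2552338241, p(124)=2841940500, p(125)=3163127352, p(126)=3519222692, p(127)=3913864295, p(128)=4351078600, p(129)=4835271870, p(130)=5371315400, p(131)=5964539504, p(132)=6620830889, p(133)=7346629512, p(134)=8149040695, p(135)=9035836076, p(136)=10015581680, p(137)=11097645016, p(138)=12292341831, p(139)=13610949895, p(140)=15065878135, p(141)=16670689208, p(142)=18440293320, p(143)=20390982757, p(144)=22540654445, p(145)=24908858009, p(146)=27517052599, p(147)=30388671978, p(148)=33549419497, p(149)=37027355200, p(150)=40853235313, p(151)=45060624582, p(152)=49686288421, p(153)=54770336324, p(154)=60356673280, p(155)=66493182097, p(156)=73232243759.
Final step: p(157) = p(156) + p(155) - p(152) - p(150) + p(145) + p(142) - p(135) - p(131) + p(122) + p(117) - p(106) - p(100) + p(87) + p(80) - p(65) - p(57) + p(40) + p(31) - p(12) - p(2)
= 73232243759 + 66493182097 - 49686288421 - 40853235313 + 24908858009 + 18440293320 - 9035836076 - 5964539504 + 2291320912 + 1327710076 - 384276336 - 190569292 + 38887673 + 15796476 - 2012558 - 614154 + 37338 + 6842 - 77 - 2
= 80630964769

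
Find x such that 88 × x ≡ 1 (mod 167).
93

gcd(88, 167) = 1, so the inverse exists.
Extended Euclidean algorithm on (167, 88):
167 = 1 × 88 + 79  ⟹  79 = (1)·167 + (-1)·88
88 = 1 × 79 + 9  ⟹  9 = (-1)·167 + (2)·88
79 = 8 × 9 + 7  ⟹  7 = (9)·167 + (-17)·88
9 = 1 × 7 + 2  ⟹  2 = (-10)·167 + (19)·88
7 = 3 × 2 + 1  ⟹  1 = (39)·167 + (-74)·88
So (-74)·88 ≡ 1 (mod 167), i.e. 88^(-1) ≡ -74 ≡ 93 (mod 167).
Check: 88 × 93 = 8184 ≡ 1 (mod 167)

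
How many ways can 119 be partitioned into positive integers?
1653668665

p(n) counts ways to write n as a sum of positive integers (order ignored).
Euler's pentagonal recurrence: p(k) = p(k-1) + p(k-2) - p(k-5) - p(k-7) + p(k-12) + p(k-15) - ... (offsets j(3j∓1)/2, signs ++--, p(0)=1, p(<0)=0).
DP table for k = 0..118: p(0)=1, p(1)=1, p(2)=2, p(3)=3, p(4)=5, p(5)=7, p(6)=11, p(7)=15, p(8)=22, p(9)=30, p(10)=42, p(11)=56, p(12)=77, p(13)=101, p(14)=135, p(15)=176, p(16)=231, p(17)=297, p(18)=385, p(19)=490, p(20)=627, p(21)=792, p(22)=1002, p(23)=1255, p(24)=1575, p(25)=1958, p(26)=2436, p(27)=3010, p(28)=3718, p(29)=4565, p(30)=5604, p(31)=6842, p(32)=8349, p(33)=10143, p(34)=12310, p(35)=14883, p(36)=17977, p(37)=21637, p(38)=26015, p(39)=31185, p(40)=37338, p(41)=44583, p(42)=53174, p(43)=63261, p(44)=75175, p(45)=89134, p(46)=105558, p(47)=124754, p(48)=147273, p(49)=173525, p(50)=204226, p(51)=239943, p(52)=281589, p(53)=329931, p(54)=386155, p(55)=451276, p(56)=526823, p(57)=614154, p(58)=715220, p(59)=831820, p(60)=966467, p(61)=1121505, p(62)=1300156, p(63)=1505499, p(64)=1741630, p(65)=2012558, p(66)=2323520, p(67)=2679689, p(68)=3087735, p(69)=3554345, p(70)=4087968, p(71)=4697205, p(72)=5392783, p(73)=6185689, p(74)=7089500, p(75)=8118264, p(76)=9289091, p(77)=10619863, p(78)=12132164, p(79)=13848650, p(80)=15796476, p(81)=18004327, p(82)=20506255, p(83)=23338469, p(84)=26543660, p(85)=30167357, p(86)=34262962, p(87)=38887673, p(88)=44108109, p(89)=49995925, p(90)=56634173, p(91)=64112359, p(92)=72533807, p(93)=82010177, p(94)=92669720, p(95)=104651419, p(96)=118114304, p(97)=133230930, p(98)=150198136, p(99)=169229875, p(100)=190569292, p(101)=214481126, p(102)=241265379, p(103)=271248950, p(104)=304801365, p(105)=342325709, p(106)=384276336, p(107)=431149389, p(108)=483502844, p(109)=541946240, p(110)=607163746, p(111)=679903203, p(112)=761002156, p(113)=851376628, p(114)=952050665, p(115)=1064144451, p(116)=1188908248, p(117)=1327710076, p(118)=1482074143.
Final step: p(119) = p(118) + p(117) - p(114) - p(112) + p(107) + p(104) - p(97) - p(93) + p(84) + p(79) - p(68) - p(62) + p(49) + p(42) - p(27) - p(19) + p(2)
= 1482074143 + 1327710076 - 952050665 - 761002156 + 431149389 + 304801365 - 133230930 - 82010177 + 26543660 + 13848650 - 3087735 - 1300156 + 173525 + 53174 - 3010 - 490 + 2
= 1653668665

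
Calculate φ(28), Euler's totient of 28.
12

28 = 2^2 × 7
φ(n) = n × ∏(1 - 1/p) for each prime p dividing n
φ(28) = 28 × (1 - 1/2) × (1 - 1/7) = 12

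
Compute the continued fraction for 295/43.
[6; 1, 6, 6]

Euclidean algorithm steps:
295 = 6 × 43 + 37
43 = 1 × 37 + 6
37 = 6 × 6 + 1
6 = 6 × 1 + 0
Continued fraction: [6; 1, 6, 6]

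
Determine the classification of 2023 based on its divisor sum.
deficient

Proper divisors of 2023: sum = 1 + 7 + 17 + 119 + 289 = 433
Since 433 < 2023, 2023 is deficient.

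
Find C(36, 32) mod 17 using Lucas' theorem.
0

Using Lucas' theorem:
Write n=36 and k=32 in base 17:
n in base 17: [2, 2]
k in base 17: [1, 15]
C(36,32) mod 17 = ∏ C(n_i, k_i) mod 17
Digit binomials (mod 17): C(2,1) = 2; C(2,15) = 0 (k_i > n_i)
Product: 2 × 0 = 0 ≡ 0 (mod 17)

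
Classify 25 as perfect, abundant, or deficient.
deficient

Proper divisors of 25: sum = 1 + 5 = 6
Since 6 < 25, 25 is deficient.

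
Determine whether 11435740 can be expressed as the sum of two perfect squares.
Not possible

Factorization: 11435740 = 2^2 × 5 × 83^3
By Fermat: n is sum of two squares iff every prime p ≡ 3 (mod 4) appears to even power.
Prime(s) ≡ 3 (mod 4) with odd exponent: [(83, 3)]
Therefore 11435740 cannot be expressed as a² + b².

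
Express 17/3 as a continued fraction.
[5; 1, 2]

Euclidean algorithm steps:
17 = 5 × 3 + 2
3 = 1 × 2 + 1
2 = 2 × 1 + 0
Continued fraction: [5; 1, 2]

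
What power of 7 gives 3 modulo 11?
4

Baby-step giant-step with step n = ⌈√11⌉ = 4.
Baby steps 7^j mod 11 (j:value) for j=0..3: 0:1, 1:7, 2:5, 3:2.
Giant-step multiplier: 7^(-4) ≡ 7^(10-4) = 7^6 ≡ 4 (mod 11).
Giant steps γ_i = 3·4^i mod 11: γ_0=3, γ_1=1 (in table at j=0).
x = i·n + j = 1·4 + 0 = 4.
Check: 7^4 ≡ 3 (mod 11).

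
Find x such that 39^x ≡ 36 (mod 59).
20

Baby-step giant-step with step n = ⌈√59⌉ = 8.
Baby steps 39^j mod 59 (j:value) for j=0..7: 0:1, 1:39, 2:46, 3:24, 4:51, 5:42, 6:45, 7:44.
Giant-step multiplier: 39^(-8) ≡ 39^(58-8) = 39^50 ≡ 12 (mod 59).
Giant steps γ_i = 36·12^i mod 59: γ_0=36, γ_1=19, γ_2=51 (in table at j=4).
x = i·n + j = 2·8 + 4 = 20.
Check: 39^20 ≡ 36 (mod 59).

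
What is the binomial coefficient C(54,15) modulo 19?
16

Using Lucas' theorem:
Write n=54 and k=15 in base 19:
n in base 19: [2, 16]
k in base 19: [0, 15]
C(54,15) mod 19 = ∏ C(n_i, k_i) mod 19
Digit binomials (mod 19): C(2,0) = 1; C(16,15) = 16
Product: 1 × 16 = 16 ≡ 16 (mod 19)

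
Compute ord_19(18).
2

19 is prime, so ord(18) divides φ(19) = 18.
Divisors of 18: 1, 2, 3, 6, 9, 18.
Repeated squaring: 18^1 ≡ 18, 18^2 ≡ 1, 18^4 ≡ 1, 18^8 ≡ 1, 18^16 ≡ 1 (mod 19).
Test 18^d mod 19 for each divisor d in increasing order:
18^1 ≡ 18
18^2 ≡ 1  ← first divisor giving 1
The order is 2.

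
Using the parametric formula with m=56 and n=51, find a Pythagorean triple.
(535, 5712, 5737)

Euclid's formula: a = m² - n², b = 2mn, c = m² + n²
m = 56, n = 51
a = 56² - 51² = 3136 - 2601 = 535
b = 2 × 56 × 51 = 5712
c = 56² + 51² = 3136 + 2601 = 5737
Verification: 535² + 5712² = 286225 + 32626944 = 32913169 = 5737² ✓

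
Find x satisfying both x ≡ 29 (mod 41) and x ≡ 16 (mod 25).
316

Using Chinese Remainder Theorem:
M = 41 × 25 = 1025
M1 = 25, M2 = 41
y1 = 25^(-1) mod 41 = 23
y2 = 41^(-1) mod 25 = 11
x = (29×25×23 + 16×41×11) mod 1025 = 316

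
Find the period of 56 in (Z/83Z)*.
82

83 is prime, so ord(56) divides φ(83) = 82.
Divisors of 82: 1, 2, 41, 82.
Repeated squaring: 56^1 ≡ 56, 56^2 ≡ 65, 56^4 ≡ 75, 56^8 ≡ 64, 56^16 ≡ 29, 56^32 ≡ 11, 56^64 ≡ 38 (mod 83).
Test 56^d mod 83 for each divisor d in increasing order:
56^1 ≡ 56
56^2 ≡ 65
56^41 = 56^32·56^8·56^1 ≡ 82
56^82 = 56^64·56^16·56^2 ≡ 1  ← first divisor giving 1
The order is 82.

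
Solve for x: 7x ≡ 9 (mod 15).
x ≡ 12 (mod 15)

gcd(7, 15) = 1, which divides 9, so solutions exist.
Find 7^(-1) mod 15 by the extended Euclidean algorithm:
15 = 2 × 7 + 1  ⟹  1 = (1)·15 + (-2)·7
So (-2)·7 ≡ 1 (mod 15), i.e. 7^(-1) ≡ -2 ≡ 13 (mod 15).
x ≡ 13 × 9 = 117 ≡ 12 (mod 15).
Check: 7 × 12 = 84 ≡ 9 (mod 15).
Unique solution: x ≡ 12 (mod 15)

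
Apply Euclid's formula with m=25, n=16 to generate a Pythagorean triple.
(369, 800, 881)

Euclid's formula: a = m² - n², b = 2mn, c = m² + n²
m = 25, n = 16
a = 25² - 16² = 625 - 256 = 369
b = 2 × 25 × 16 = 800
c = 25² + 16² = 625 + 256 = 881
Verification: 369² + 800² = 136161 + 640000 = 776161 = 881² ✓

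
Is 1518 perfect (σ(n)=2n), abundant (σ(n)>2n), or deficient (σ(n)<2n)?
abundant

Proper divisors of 1518: sum = 1 + 2 + 3 + 6 + 11 + 22 + 23 + 33 + 46 + 66 + 69 + 138 + 253 + 506 + 759 = 1938
Since 1938 > 1518, 1518 is abundant.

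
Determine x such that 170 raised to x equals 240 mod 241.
120

Baby-step giant-step with step n = ⌈√241⌉ = 16.
Baby steps 170^j mod 241 (j:value) for j=0..15: 0:1, 1:170, 2:221, 3:215, 4:159, 5:38, 6:194, 7:204, 8:217, 9:17, 10:239, 11:142, 12:40, 13:52, 14:164, 15:165.
Giant-step multiplier: 170^(-16) ≡ 170^(240-16) = 170^224 ≡ 100 (mod 241).
Giant steps γ_i = 240·100^i mod 241: γ_0=240, γ_1=141, γ_2=122, γ_3=150, γ_4=58, γ_5=16, γ_6=154, γ_7=217 (in table at j=8).
x = i·n + j = 7·16 + 8 = 120.
Check: 170^120 ≡ 240 (mod 241).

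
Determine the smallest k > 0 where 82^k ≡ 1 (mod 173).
172

173 is prime, so ord(82) divides φ(173) = 172.
Divisors of 172: 1, 2, 4, 43, 86, 172.
Repeated squaring: 82^1 ≡ 82, 82^2 ≡ 150, 82^4 ≡ 10, 82^8 ≡ 100, 82^16 ≡ 139, 82^32 ≡ 118, 82^64 ≡ 84, 82^128 ≡ 136 (mod 173).
Test 82^d mod 173 for each divisor d in increasing order:
82^1 ≡ 82
82^2 ≡ 150
82^4 ≡ 10
82^43 = 82^32·82^8·82^2·82^1 ≡ 93
82^86 = 82^64·82^16·82^4·82^2 ≡ 172
82^172 = 82^128·82^32·82^8·82^4 ≡ 1  ← first divisor giving 1
The order is 172.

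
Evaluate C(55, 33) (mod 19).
11

Using Lucas' theorem:
Write n=55 and k=33 in base 19:
n in base 19: [2, 17]
k in base 19: [1, 14]
C(55,33) mod 19 = ∏ C(n_i, k_i) mod 19
Digit binomials (mod 19): C(2,1) = 2; C(17,14) = 680 ≡ 15
Product: 2 × 15 = 30 ≡ 11 (mod 19)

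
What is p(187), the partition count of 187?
1280011042268

p(n) counts ways to write n as a sum of positive integers (order ignored).
Euler's pentagonal recurrence: p(k) = p(k-1) + p(k-2) - p(k-5) - p(k-7) + p(k-12) + p(k-15) - ... (offsets j(3j∓1)/2, signs ++--, p(0)=1, p(<0)=0).
DP table for k = 0..186: p(0)=1, p(1)=1, p(2)=2, p(3)=3, p(4)=5, p(5)=7, p(6)=11, p(7)=15, p(8)=22, p(9)=30, p(10)=42, p(11)=56, p(12)=77, p(13)=101, p(14)=135, p(15)=176, p(16)=231, p(17)=297, p(18)=385, p(19)=490, p(20)=627, p(21)=792, p(22)=1002, p(23)=1255, p(24)=1575, p(25)=1958, p(26)=2436, p(27)=3010, p(28)=3718, p(29)=4565, p(30)=5604, p(31)=6842, p(32)=8349, p(33)=10143, p(34)=12310, p(35)=14883, p(36)=17977, p(37)=21637, p(38)=26015, p(39)=31185, p(40)=37338, p(41)=44583, p(42)=53174, p(43)=63261, p(44)=75175, p(45)=89134, p(46)=105558, p(47)=124754, p(48)=147273, p(49)=173525, p(50)=204226, p(51)=239943, p(52)=281589, p(53)=329931, p(54)=386155, p(55)=451276, p(56)=526823, p(57)=614154, p(58)=715220, p(59)=831820, p(60)=966467, p(61)=1121505, p(62)=1300156, p(63)=1505499, p(64)=1741630, p(65)=2012558, p(66)=2323520, p(67)=2679689, p(68)=3087735, p(69)=3554345, p(70)=4087968, p(71)=4697205, p(72)=5392783, p(73)=6185689, p(74)=7089500, p(75)=8118264, p(76)=9289091, p(77)=10619863, p(78)=12132164, p(79)=13848650, p(80)=15796476, p(81)=18004327, p(82)=20506255, p(83)=23338469, p(84)=26543660, p(85)=30167357, p(86)=34262962, p(87)=38887673, p(88)=44108109, p(89)=49995925, p(90)=56634173, p(91)=64112359, p(92)=72533807, p(93)=82010177, p(94)=92669720, p(95)=104651419, p(96)=118114304, p(97)=133230930, p(98)=150198136, p(99)=169229875, p(100)=190569292, p(101)=214481126, p(102)=241265379, p(103)=271248950, p(104)=304801365, p(105)=342325709, p(106)=384276336, p(107)=431149389, p(108)=483502844, p(109)=541946240, p(110)=607163746, p(111)=679903203, p(112)=761002156, p(113)=851376628, p(114)=952050665, p(115)=1064144451, p(116)=1188908248, p(117)=1327710076, p(118)=1482074143, p(119)=1653668665, p(120)=1844349560, p(121)=2056148051, p(122)=2291320912, p(123)=2552338241, p(124)=2841940500, p(125)=3163127352, p(126)=3519222692, p(127)=3913864295, p(128)=4351078600, p(129)=4835271870, p(130)=5371315400, p(131)=5964539504, p(132)=6620830889, p(133)=7346629512, p(134)=8149040695, p(135)=9035836076, p(136)=10015581680, p(137)=11097645016, p(138)=12292341831, p(139)=13610949895, p(140)=15065878135, p(141)=16670689208, p(142)=18440293320, p(143)=20390982757, p(144)=22540654445, p(145)=24908858009, p(146)=27517052599, p(147)=30388671978, p(148)=33549419497, p(149)=37027355200, p(150)=40853235313, p(151)=45060624582, p(152)=49686288421, p(153)=54770336324, p(154)=60356673280, p(155)=66493182097, p(156)=73232243759, p(157)=80630964769, p(158)=88751778802, p(159)=97662728555, p(160)=107438159466, p(161)=118159068427, p(162)=129913904637, p(163)=142798995930, p(164)=156919475295, p(165)=172389800255, p(166)=189334822579, p(167)=207890420102, p(168)=228204732751, p(169)=250438925115, p(170)=274768617130, p(171)=301384802048, p(172)=330495499613, p(173)=362326859895, p(174)=397125074750, p(175)=435157697830, p(176)=476715857290, p(177)=522115831195, p(178)=571701605655, p(179)=625846753120, p(180)=684957390936, p(181)=749474411781, p(182)=819876908323, p(183)=896684817527, p(184)=980462880430, p(185)=1071823774337, p(186)=1171432692373.
Final step: p(187) = p(186) + p(185) - p(182) - p(180) + p(175) + p(172) - p(165) - p(161) + p(152) + p(147) - p(136) - p(130) + p(117) + p(110) - p(95) - p(87) + p(70) + p(61) - p(42) - p(32) + p(11) + p(0)
= 1171432692373 + 1071823774337 - 819876908323 - 684957390936 + 435157697830 + 330495499613 - 172389800255 - 118159068427 + 49686288421 + 30388671978 - 10015581680 - 5371315400 + 1327710076 + 607163746 - 104651419 - 38887673 + 4087968 + 1121505 - 53174 - 8349 + 56 + 1
= 1280011042268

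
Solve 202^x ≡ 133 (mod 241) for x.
14

Baby-step giant-step with step n = ⌈√241⌉ = 16.
Baby steps 202^j mod 241 (j:value) for j=0..15: 0:1, 1:202, 2:75, 3:208, 4:82, 5:176, 6:125, 7:186, 8:217, 9:213, 10:128, 11:69, 12:201, 13:114, 14:133, 15:115.
h = 133 is already in the table at j=14, so x = 14.
Check: 202^14 ≡ 133 (mod 241).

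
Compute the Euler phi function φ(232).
112

232 = 2^3 × 29
φ(n) = n × ∏(1 - 1/p) for each prime p dividing n
φ(232) = 232 × (1 - 1/2) × (1 - 1/29) = 112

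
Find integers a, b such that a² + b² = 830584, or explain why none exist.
Not possible

Factorization: 830584 = 2^3 × 47^3
By Fermat: n is sum of two squares iff every prime p ≡ 3 (mod 4) appears to even power.
Prime(s) ≡ 3 (mod 4) with odd exponent: [(47, 3)]
Therefore 830584 cannot be expressed as a² + b².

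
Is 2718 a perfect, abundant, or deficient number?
abundant

Proper divisors of 2718: sum = 1 + 2 + 3 + 6 + 9 + 18 + 151 + 302 + 453 + 906 + 1359 = 3210
Since 3210 > 2718, 2718 is abundant.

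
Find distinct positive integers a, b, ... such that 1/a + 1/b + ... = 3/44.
1/15 + 1/660

Greedy algorithm:
3/44: ceiling(44/3) = 15, use 1/15
1/660: ceiling(660/1) = 660, use 1/660
Result: 3/44 = 1/15 + 1/660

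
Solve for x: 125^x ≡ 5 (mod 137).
91

Baby-step giant-step with step n = ⌈√137⌉ = 12.
Baby steps 125^j mod 137 (j:value) for j=0..11: 0:1, 1:125, 2:7, 3:53, 4:49, 5:97, 6:69, 7:131, 8:72, 9:95, 10:93, 11:117.
Giant-step multiplier: 125^(-12) ≡ 125^(136-12) = 125^124 ≡ 4 (mod 137).
Giant steps γ_i = 5·4^i mod 137: γ_0=5, γ_1=20, γ_2=80, γ_3=46, γ_4=47, γ_5=51, γ_6=67, γ_7=131 (in table at j=7).
x = i·n + j = 7·12 + 7 = 91.
Check: 125^91 ≡ 5 (mod 137).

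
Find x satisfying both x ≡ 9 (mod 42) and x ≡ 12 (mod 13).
51

Using Chinese Remainder Theorem:
M = 42 × 13 = 546
M1 = 13, M2 = 42
y1 = 13^(-1) mod 42 = 13
y2 = 42^(-1) mod 13 = 9
x = (9×13×13 + 12×42×9) mod 546 = 51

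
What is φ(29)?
28

29 = 29
φ(n) = n × ∏(1 - 1/p) for each prime p dividing n
φ(29) = 29 × (1 - 1/29) = 28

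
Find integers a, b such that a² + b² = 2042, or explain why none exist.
19² + 41² (a=19, b=41)

Factorization: 2042 = 2 × 1021
By Fermat: n is sum of two squares iff every prime p ≡ 3 (mod 4) appears to even power.
All primes ≡ 3 (mod 4) appear to even power.
Search a = 0, 1, 2, … for 2042 - a² a perfect square: first hit at a = 19: 2042 - 361 = 1681 = 41².
2042 = 19² + 41² = 361 + 1681 ✓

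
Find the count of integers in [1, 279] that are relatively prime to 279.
180

279 = 3^2 × 31
φ(n) = n × ∏(1 - 1/p) for each prime p dividing n
φ(279) = 279 × (1 - 1/3) × (1 - 1/31) = 180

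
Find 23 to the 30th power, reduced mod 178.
157

Repeated squaring. Binary of 30 = 11110.
23^1 ≡ 23 (mod 178); 23^2 ≡ 173 (mod 178); 23^4 ≡ 25 (mod 178); 23^8 ≡ 91 (mod 178); 23^16 ≡ 93 (mod 178)
23^30 = 23^2 × 23^4 × 23^8 × 23^16 ≡ 157 (mod 178)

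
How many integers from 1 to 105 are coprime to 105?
48

105 = 3 × 5 × 7
φ(n) = n × ∏(1 - 1/p) for each prime p dividing n
φ(105) = 105 × (1 - 1/3) × (1 - 1/5) × (1 - 1/7) = 48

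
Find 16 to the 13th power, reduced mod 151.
128

Repeated squaring. Binary of 13 = 1101.
16^1 ≡ 16 (mod 151); 16^2 ≡ 105 (mod 151); 16^4 ≡ 2 (mod 151); 16^8 ≡ 4 (mod 151)
16^13 = 16^1 × 16^4 × 16^8 ≡ 128 (mod 151)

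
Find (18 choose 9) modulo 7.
5

Using Lucas' theorem:
Write n=18 and k=9 in base 7:
n in base 7: [2, 4]
k in base 7: [1, 2]
C(18,9) mod 7 = ∏ C(n_i, k_i) mod 7
Digit binomials (mod 7): C(2,1) = 2; C(4,2) = 6
Product: 2 × 6 = 12 ≡ 5 (mod 7)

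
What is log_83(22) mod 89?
68

Baby-step giant-step with step n = ⌈√89⌉ = 10.
Baby steps 83^j mod 89 (j:value) for j=0..9: 0:1, 1:83, 2:36, 3:51, 4:50, 5:56, 6:20, 7:58, 8:8, 9:41.
Giant-step multiplier: 83^(-10) ≡ 83^(88-10) = 83^78 ≡ 17 (mod 89).
Giant steps γ_i = 22·17^i mod 89: γ_0=22, γ_1=18, γ_2=39, γ_3=40, γ_4=57, γ_5=79, γ_6=8 (in table at j=8).
x = i·n + j = 6·10 + 8 = 68.
Check: 83^68 ≡ 22 (mod 89).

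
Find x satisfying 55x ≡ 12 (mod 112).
x ≡ 100 (mod 112)

gcd(55, 112) = 1, which divides 12, so solutions exist.
Find 55^(-1) mod 112 by the extended Euclidean algorithm:
112 = 2 × 55 + 2  ⟹  2 = (1)·112 + (-2)·55
55 = 27 × 2 + 1  ⟹  1 = (-27)·112 + (55)·55
So (55)·55 ≡ 1 (mod 112), i.e. 55^(-1) ≡ 55 (mod 112).
x ≡ 55 × 12 = 660 ≡ 100 (mod 112).
Check: 55 × 100 = 5500 ≡ 12 (mod 112).
Unique solution: x ≡ 100 (mod 112)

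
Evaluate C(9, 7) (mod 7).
1

Using Lucas' theorem:
Write n=9 and k=7 in base 7:
n in base 7: [1, 2]
k in base 7: [1, 0]
C(9,7) mod 7 = ∏ C(n_i, k_i) mod 7
Digit binomials (mod 7): C(1,1) = 1; C(2,0) = 1
Product: 1 × 1 = 1 ≡ 1 (mod 7)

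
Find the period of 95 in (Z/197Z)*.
196

197 is prime, so ord(95) divides φ(197) = 196.
Divisors of 196: 1, 2, 4, 7, 14, 28, 49, 98, 196.
Repeated squaring: 95^1 ≡ 95, 95^2 ≡ 160, 95^4 ≡ 187, 95^8 ≡ 100, 95^16 ≡ 150, 95^32 ≡ 42, 95^64 ≡ 188, 95^128 ≡ 81 (mod 197).
Test 95^d mod 197 for each divisor d in increasing order:
95^1 ≡ 95
95^2 ≡ 160
95^4 ≡ 187
95^7 = 95^4·95^2·95^1 ≡ 84
95^14 = 95^8·95^4·95^2 ≡ 161
95^28 = 95^16·95^8·95^4 ≡ 114
95^49 = 95^32·95^16·95^1 ≡ 14
95^98 = 95^64·95^32·95^2 ≡ 196
95^196 = 95^128·95^64·95^4 ≡ 1  ← first divisor giving 1
The order is 196.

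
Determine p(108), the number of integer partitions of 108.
483502844

p(n) counts ways to write n as a sum of positive integers (order ignored).
Euler's pentagonal recurrence: p(k) = p(k-1) + p(k-2) - p(k-5) - p(k-7) + p(k-12) + p(k-15) - ... (offsets j(3j∓1)/2, signs ++--, p(0)=1, p(<0)=0).
DP table for k = 0..107: p(0)=1, p(1)=1, p(2)=2, p(3)=3, p(4)=5, p(5)=7, p(6)=11, p(7)=15, p(8)=22, p(9)=30, p(10)=42, p(11)=56, p(12)=77, p(13)=101, p(14)=135, p(15)=176, p(16)=231, p(17)=297, p(18)=385, p(19)=490, p(20)=627, p(21)=792, p(22)=1002, p(23)=1255, p(24)=1575, p(25)=1958, p(26)=2436, p(27)=3010, p(28)=3718, p(29)=4565, p(30)=5604, p(31)=6842, p(32)=8349, p(33)=10143, p(34)=12310, p(35)=14883, p(36)=17977, p(37)=21637, p(38)=26015, p(39)=31185, p(40)=37338, p(41)=44583, p(42)=53174, p(43)=63261, p(44)=75175, p(45)=89134, p(46)=105558, p(47)=124754, p(48)=147273, p(49)=173525, p(50)=204226, p(51)=239943, p(52)=281589, p(53)=329931, p(54)=386155, p(55)=451276, p(56)=526823, p(57)=614154, p(58)=715220, p(59)=831820, p(60)=966467, p(61)=1121505, p(62)=1300156, p(63)=1505499, p(64)=1741630, p(65)=2012558, p(66)=2323520, p(67)=2679689, p(68)=3087735, p(69)=3554345, p(70)=4087968, p(71)=4697205, p(72)=5392783, p(73)=6185689, p(74)=7089500, p(75)=8118264, p(76)=9289091, p(77)=10619863, p(78)=12132164, p(79)=13848650, p(80)=15796476, p(81)=18004327, p(82)=20506255, p(83)=23338469, p(84)=26543660, p(85)=30167357, p(86)=34262962, p(87)=38887673, p(88)=44108109, p(89)=49995925, p(90)=56634173, p(91)=64112359, p(92)=72533807, p(93)=82010177, p(94)=92669720, p(95)=104651419, p(96)=118114304, p(97)=133230930, p(98)=150198136, p(99)=169229875, p(100)=190569292, p(101)=214481126, p(102)=241265379, p(103)=271248950, p(104)=304801365, p(105)=342325709, p(106)=384276336, p(107)=431149389.
Final step: p(108) = p(107) + p(106) - p(103) - p(101) + p(96) + p(93) - p(86) - p(82) + p(73) + p(68) - p(57) - p(51) + p(38) + p(31) - p(16) - p(8)
= 431149389 + 384276336 - 271248950 - 214481126 + 118114304 + 82010177 - 34262962 - 20506255 + 6185689 + 3087735 - 614154 - 239943 + 26015 + 6842 - 231 - 22
= 483502844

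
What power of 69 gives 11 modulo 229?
30

Baby-step giant-step with step n = ⌈√229⌉ = 16.
Baby steps 69^j mod 229 (j:value) for j=0..15: 0:1, 1:69, 2:181, 3:123, 4:14, 5:50, 6:15, 7:119, 8:196, 9:13, 10:210, 11:63, 12:225, 13:182, 14:192, 15:195.
Giant-step multiplier: 69^(-16) ≡ 69^(228-16) = 69^212 ≡ 184 (mod 229).
Giant steps γ_i = 11·184^i mod 229: γ_0=11, γ_1=192 (in table at j=14).
x = i·n + j = 1·16 + 14 = 30.
Check: 69^30 ≡ 11 (mod 229).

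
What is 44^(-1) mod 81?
35

gcd(44, 81) = 1, so the inverse exists.
Extended Euclidean algorithm on (81, 44):
81 = 1 × 44 + 37  ⟹  37 = (1)·81 + (-1)·44
44 = 1 × 37 + 7  ⟹  7 = (-1)·81 + (2)·44
37 = 5 × 7 + 2  ⟹  2 = (6)·81 + (-11)·44
7 = 3 × 2 + 1  ⟹  1 = (-19)·81 + (35)·44
So (35)·44 ≡ 1 (mod 81), i.e. 44^(-1) ≡ 35 (mod 81).
Check: 44 × 35 = 1540 ≡ 1 (mod 81)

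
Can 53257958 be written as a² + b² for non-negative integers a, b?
Not possible

Factorization: 53257958 = 2 × 13 × 127^3
By Fermat: n is sum of two squares iff every prime p ≡ 3 (mod 4) appears to even power.
Prime(s) ≡ 3 (mod 4) with odd exponent: [(127, 3)]
Therefore 53257958 cannot be expressed as a² + b².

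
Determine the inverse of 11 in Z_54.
5

gcd(11, 54) = 1, so the inverse exists.
Extended Euclidean algorithm on (54, 11):
54 = 4 × 11 + 10  ⟹  10 = (1)·54 + (-4)·11
11 = 1 × 10 + 1  ⟹  1 = (-1)·54 + (5)·11
So (5)·11 ≡ 1 (mod 54), i.e. 11^(-1) ≡ 5 (mod 54).
Check: 11 × 5 = 55 ≡ 1 (mod 54)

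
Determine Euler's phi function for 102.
32

102 = 2 × 3 × 17
φ(n) = n × ∏(1 - 1/p) for each prime p dividing n
φ(102) = 102 × (1 - 1/2) × (1 - 1/3) × (1 - 1/17) = 32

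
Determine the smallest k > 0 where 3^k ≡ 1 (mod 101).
100

101 is prime, so ord(3) divides φ(101) = 100.
Divisors of 100: 1, 2, 4, 5, 10, 20, 25, 50, 100.
Repeated squaring: 3^1 ≡ 3, 3^2 ≡ 9, 3^4 ≡ 81, 3^8 ≡ 97, 3^16 ≡ 16, 3^32 ≡ 54, 3^64 ≡ 88 (mod 101).
Test 3^d mod 101 for each divisor d in increasing order:
3^1 ≡ 3
3^2 ≡ 9
3^4 ≡ 81
3^5 = 3^4·3^1 ≡ 41
3^10 = 3^8·3^2 ≡ 65
3^20 = 3^16·3^4 ≡ 84
3^25 = 3^16·3^8·3^1 ≡ 10
3^50 = 3^32·3^16·3^2 ≡ 100
3^100 = 3^64·3^32·3^4 ≡ 1  ← first divisor giving 1
The order is 100.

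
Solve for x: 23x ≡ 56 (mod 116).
x ≡ 68 (mod 116)

gcd(23, 116) = 1, which divides 56, so solutions exist.
Find 23^(-1) mod 116 by the extended Euclidean algorithm:
116 = 5 × 23 + 1  ⟹  1 = (1)·116 + (-5)·23
So (-5)·23 ≡ 1 (mod 116), i.e. 23^(-1) ≡ -5 ≡ 111 (mod 116).
x ≡ 111 × 56 = 6216 ≡ 68 (mod 116).
Check: 23 × 68 = 1564 ≡ 56 (mod 116).
Unique solution: x ≡ 68 (mod 116)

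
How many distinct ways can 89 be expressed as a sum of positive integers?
49995925

p(n) counts ways to write n as a sum of positive integers (order ignored).
Euler's pentagonal recurrence: p(k) = p(k-1) + p(k-2) - p(k-5) - p(k-7) + p(k-12) + p(k-15) - ... (offsets j(3j∓1)/2, signs ++--, p(0)=1, p(<0)=0).
DP table for k = 0..88: p(0)=1, p(1)=1, p(2)=2, p(3)=3, p(4)=5, p(5)=7, p(6)=11, p(7)=15, p(8)=22, p(9)=30, p(10)=42, p(11)=56, p(12)=77, p(13)=101, p(14)=135, p(15)=176, p(16)=231, p(17)=297, p(18)=385, p(19)=490, p(20)=627, p(21)=792, p(22)=1002, p(23)=1255, p(24)=1575, p(25)=1958, p(26)=2436, p(27)=3010, p(28)=3718, p(29)=4565, p(30)=5604, p(31)=6842, p(32)=8349, p(33)=10143, p(34)=12310, p(35)=14883, p(36)=17977, p(37)=21637, p(38)=26015, p(39)=31185, p(40)=37338, p(41)=44583, p(42)=53174, p(43)=63261, p(44)=75175, p(45)=89134, p(46)=105558, p(47)=124754, p(48)=147273, p(49)=173525, p(50)=204226, p(51)=239943, p(52)=281589, p(53)=329931, p(54)=386155, p(55)=451276, p(56)=526823, p(57)=614154, p(58)=715220, p(59)=831820, p(60)=966467, p(61)=1121505, p(62)=1300156, p(63)=1505499, p(64)=1741630, p(65)=2012558, p(66)=2323520, p(67)=2679689, p(68)=3087735, p(69)=3554345, p(70)=4087968, p(71)=4697205, p(72)=5392783, p(73)=6185689, p(74)=7089500, p(75)=8118264, p(76)=9289091, p(77)=10619863, p(78)=12132164, p(79)=13848650, p(80)=15796476, p(81)=18004327, p(82)=20506255, p(83)=23338469, p(84)=26543660, p(85)=30167357, p(86)=34262962, p(87)=38887673, p(88)=44108109.
Final step: p(89) = p(88) + p(87) - p(84) - p(82) + p(77) + p(74) - p(67) - p(63) + p(54) + p(49) - p(38) - p(32) + p(19) + p(12)
= 44108109 + 38887673 - 26543660 - 20506255 + 10619863 + 7089500 - 2679689 - 1505499 + 386155 + 173525 - 26015 - 8349 + 490 + 77
= 49995925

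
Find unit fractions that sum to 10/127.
1/13 + 1/551 + 1/454851 + 1/413778409551

Greedy algorithm:
10/127: ceiling(127/10) = 13, use 1/13
3/1651: ceiling(1651/3) = 551, use 1/551
2/909701: ceiling(909701/2) = 454851, use 1/454851
1/413778409551: ceiling(413778409551/1) = 413778409551, use 1/413778409551
Result: 10/127 = 1/13 + 1/551 + 1/454851 + 1/413778409551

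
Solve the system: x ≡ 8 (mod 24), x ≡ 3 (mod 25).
128

Using Chinese Remainder Theorem:
M = 24 × 25 = 600
M1 = 25, M2 = 24
y1 = 25^(-1) mod 24 = 1
y2 = 24^(-1) mod 25 = 24
x = (8×25×1 + 3×24×24) mod 600 = 128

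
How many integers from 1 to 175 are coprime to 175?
120

175 = 5^2 × 7
φ(n) = n × ∏(1 - 1/p) for each prime p dividing n
φ(175) = 175 × (1 - 1/5) × (1 - 1/7) = 120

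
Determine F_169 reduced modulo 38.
13

Matrix identity: Q^n = [[F_(n+1), F_n], [F_n, F_(n-1)]] with Q = [[1,1],[1,0]].
n = 169 = 10101001₂. Square-and-multiply, entries mod 38:
Q^1 = [[1,1],[1,0]]
Q^2 = (Q^1)² = [[2,1],[1,1]]
Q^5 = (Q^2)²·Q = [[8,5],[5,3]]
Q^10 = (Q^5)² = [[13,17],[17,34]]
Q^21 = (Q^10)²·Q = [[3,2],[2,1]]
Q^42 = (Q^21)² = [[13,8],[8,5]]
Q^84 = (Q^42)² = [[5,30],[30,13]]
Q^169 = (Q^84)²·Q = [[21,13],[13,8]]
F_169 mod 38 = Q^169[0][1] = 13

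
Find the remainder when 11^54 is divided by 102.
25

Repeated squaring. Binary of 54 = 110110.
11^1 ≡ 11 (mod 102); 11^2 ≡ 19 (mod 102); 11^4 ≡ 55 (mod 102); 11^8 ≡ 67 (mod 102); 11^16 ≡ 1 (mod 102); 11^32 ≡ 1 (mod 102)
11^54 = 11^2 × 11^4 × 11^16 × 11^32 ≡ 25 (mod 102)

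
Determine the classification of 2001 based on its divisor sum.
deficient

Proper divisors of 2001: sum = 1 + 3 + 23 + 29 + 69 + 87 + 667 = 879
Since 879 < 2001, 2001 is deficient.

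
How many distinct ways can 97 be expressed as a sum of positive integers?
133230930

p(n) counts ways to write n as a sum of positive integers (order ignored).
Euler's pentagonal recurrence: p(k) = p(k-1) + p(k-2) - p(k-5) - p(k-7) + p(k-12) + p(k-15) - ... (offsets j(3j∓1)/2, signs ++--, p(0)=1, p(<0)=0).
DP table for k = 0..96: p(0)=1, p(1)=1, p(2)=2, p(3)=3, p(4)=5, p(5)=7, p(6)=11, p(7)=15, p(8)=22, p(9)=30, p(10)=42, p(11)=56, p(12)=77, p(13)=101, p(14)=135, p(15)=176, p(16)=231, p(17)=297, p(18)=385, p(19)=490, p(20)=627, p(21)=792, p(22)=1002, p(23)=1255, p(24)=1575, p(25)=1958, p(26)=2436, p(27)=3010, p(28)=3718, p(29)=4565, p(30)=5604, p(31)=6842, p(32)=8349, p(33)=10143, p(34)=12310, p(35)=14883, p(36)=17977, p(37)=21637, p(38)=26015, p(39)=31185, p(40)=37338, p(41)=44583, p(42)=53174, p(43)=63261, p(44)=75175, p(45)=89134, p(46)=105558, p(47)=124754, p(48)=147273, p(49)=173525, p(50)=204226, p(51)=239943, p(52)=281589, p(53)=329931, p(54)=386155, p(55)=451276, p(56)=526823, p(57)=614154, p(58)=715220, p(59)=831820, p(60)=966467, p(61)=1121505, p(62)=1300156, p(63)=1505499, p(64)=1741630, p(65)=2012558, p(66)=2323520, p(67)=2679689, p(68)=3087735, p(69)=3554345, p(70)=4087968, p(71)=4697205, p(72)=5392783, p(73)=6185689, p(74)=7089500, p(75)=8118264, p(76)=9289091, p(77)=10619863, p(78)=12132164, p(79)=13848650, p(80)=15796476, p(81)=18004327, p(82)=20506255, p(83)=23338469, p(84)=26543660, p(85)=30167357, p(86)=34262962, p(87)=38887673, p(88)=44108109, p(89)=49995925, p(90)=56634173, p(91)=64112359, p(92)=72533807, p(93)=82010177, p(94)=92669720, p(95)=104651419, p(96)=118114304.
Final step: p(97) = p(96) + p(95) - p(92) - p(90) + p(85) + p(82) - p(75) - p(71) + p(62) + p(57) - p(46) - p(40) + p(27) + p(20) - p(5)
= 118114304 + 104651419 - 72533807 - 56634173 + 30167357 + 20506255 - 8118264 - 4697205 + 1300156 + 614154 - 105558 - 37338 + 3010 + 627 - 7
= 133230930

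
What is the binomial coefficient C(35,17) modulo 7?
0

Using Lucas' theorem:
Write n=35 and k=17 in base 7:
n in base 7: [5, 0]
k in base 7: [2, 3]
C(35,17) mod 7 = ∏ C(n_i, k_i) mod 7
Digit binomials (mod 7): C(5,2) = 10 ≡ 3; C(0,3) = 0 (k_i > n_i)
Product: 3 × 0 = 0 ≡ 0 (mod 7)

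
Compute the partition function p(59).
831820

p(n) counts ways to write n as a sum of positive integers (order ignored).
Euler's pentagonal recurrence: p(k) = p(k-1) + p(k-2) - p(k-5) - p(k-7) + p(k-12) + p(k-15) - ... (offsets j(3j∓1)/2, signs ++--, p(0)=1, p(<0)=0).
DP table for k = 0..58: p(0)=1, p(1)=1, p(2)=2, p(3)=3, p(4)=5, p(5)=7, p(6)=11, p(7)=15, p(8)=22, p(9)=30, p(10)=42, p(11)=56, p(12)=77, p(13)=101, p(14)=135, p(15)=176, p(16)=231, p(17)=297, p(18)=385, p(19)=490, p(20)=627, p(21)=792, p(22)=1002, p(23)=1255, p(24)=1575, p(25)=1958, p(26)=2436, p(27)=3010, p(28)=3718, p(29)=4565, p(30)=5604, p(31)=6842, p(32)=8349, p(33)=10143, p(34)=12310, p(35)=14883, p(36)=17977, p(37)=21637, p(38)=26015, p(39)=31185, p(40)=37338, p(41)=44583, p(42)=53174, p(43)=63261, p(44)=75175, p(45)=89134, p(46)=105558, p(47)=124754, p(48)=147273, p(49)=173525, p(50)=204226, p(51)=239943, p(52)=281589, p(53)=329931, p(54)=386155, p(55)=451276, p(56)=526823, p(57)=614154, p(58)=715220.
Final step: p(59) = p(58) + p(57) - p(54) - p(52) + p(47) + p(44) - p(37) - p(33) + p(24) + p(19) - p(8) - p(2)
= 715220 + 614154 - 386155 - 281589 + 124754 + 75175 - 21637 - 10143 + 1575 + 490 - 22 - 2
= 831820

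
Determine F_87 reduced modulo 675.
583

Matrix identity: Q^n = [[F_(n+1), F_n], [F_n, F_(n-1)]] with Q = [[1,1],[1,0]].
n = 87 = 1010111₂. Square-and-multiply, entries mod 675:
Q^1 = [[1,1],[1,0]]
Q^2 = (Q^1)² = [[2,1],[1,1]]
Q^5 = (Q^2)²·Q = [[8,5],[5,3]]
Q^10 = (Q^5)² = [[89,55],[55,34]]
Q^21 = (Q^10)²·Q = [[161,146],[146,15]]
Q^43 = (Q^21)²·Q = [[33,662],[662,46]]
Q^87 = (Q^43)²·Q = [[231,583],[583,323]]
F_87 mod 675 = Q^87[0][1] = 583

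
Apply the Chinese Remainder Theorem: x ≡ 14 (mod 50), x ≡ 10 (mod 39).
1414

Using Chinese Remainder Theorem:
M = 50 × 39 = 1950
M1 = 39, M2 = 50
y1 = 39^(-1) mod 50 = 9
y2 = 50^(-1) mod 39 = 32
x = (14×39×9 + 10×50×32) mod 1950 = 1414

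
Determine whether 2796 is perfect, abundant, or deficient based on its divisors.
abundant

Proper divisors of 2796: sum = 1 + 2 + 3 + 4 + 6 + 12 + 233 + 466 + 699 + 932 + 1398 = 3756
Since 3756 > 2796, 2796 is abundant.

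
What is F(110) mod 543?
68

Matrix identity: Q^n = [[F_(n+1), F_n], [F_n, F_(n-1)]] with Q = [[1,1],[1,0]].
n = 110 = 1101110₂. Square-and-multiply, entries mod 543:
Q^1 = [[1,1],[1,0]]
Q^3 = (Q^1)²·Q = [[3,2],[2,1]]
Q^6 = (Q^3)² = [[13,8],[8,5]]
Q^13 = (Q^6)²·Q = [[377,233],[233,144]]
Q^27 = (Q^13)²·Q = [[156,395],[395,304]]
Q^55 = (Q^27)²·Q = [[423,85],[85,338]]
Q^110 = (Q^55)² = [[448,68],[68,380]]
F_110 mod 543 = Q^110[0][1] = 68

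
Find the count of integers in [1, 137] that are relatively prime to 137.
136

137 = 137
φ(n) = n × ∏(1 - 1/p) for each prime p dividing n
φ(137) = 137 × (1 - 1/137) = 136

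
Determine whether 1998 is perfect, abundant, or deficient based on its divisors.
abundant

Proper divisors of 1998: sum = 1 + 2 + 3 + 6 + 9 + 18 + 27 + 37 + 54 + 74 + 111 + 222 + 333 + 666 + 999 = 2562
Since 2562 > 1998, 1998 is abundant.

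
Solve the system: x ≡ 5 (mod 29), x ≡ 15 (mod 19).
34

Using Chinese Remainder Theorem:
M = 29 × 19 = 551
M1 = 19, M2 = 29
y1 = 19^(-1) mod 29 = 26
y2 = 29^(-1) mod 19 = 2
x = (5×19×26 + 15×29×2) mod 551 = 34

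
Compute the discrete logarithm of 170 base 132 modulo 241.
197

Baby-step giant-step with step n = ⌈√241⌉ = 16.
Baby steps 132^j mod 241 (j:value) for j=0..15: 0:1, 1:132, 2:72, 3:105, 4:123, 5:89, 6:180, 7:142, 8:187, 9:102, 10:209, 11:114, 12:106, 13:14, 14:161, 15:44.
Giant-step multiplier: 132^(-16) ≡ 132^(240-16) = 132^224 ≡ 231 (mod 241).
Giant steps γ_i = 170·231^i mod 241: γ_0=170, γ_1=228, γ_2=130, γ_3=146, γ_4=227, γ_5=140, γ_6=46, γ_7=22, γ_8=21, γ_9=31, γ_10=172, γ_11=208, γ_12=89 (in table at j=5).
x = i·n + j = 12·16 + 5 = 197.
Check: 132^197 ≡ 170 (mod 241).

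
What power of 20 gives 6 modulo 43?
28

Baby-step giant-step with step n = ⌈√43⌉ = 7.
Baby steps 20^j mod 43 (j:value) for j=0..6: 0:1, 1:20, 2:13, 3:2, 4:40, 5:26, 6:4.
Giant-step multiplier: 20^(-7) ≡ 20^(42-7) = 20^35 ≡ 7 (mod 43).
Giant steps γ_i = 6·7^i mod 43: γ_0=6, γ_1=42, γ_2=36, γ_3=37, γ_4=1 (in table at j=0).
x = i·n + j = 4·7 + 0 = 28.
Check: 20^28 ≡ 6 (mod 43).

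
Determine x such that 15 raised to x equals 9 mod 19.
4

Baby-step giant-step with step n = ⌈√19⌉ = 5.
Baby steps 15^j mod 19 (j:value) for j=0..4: 0:1, 1:15, 2:16, 3:12, 4:9.
h = 9 is already in the table at j=4, so x = 4.
Check: 15^4 ≡ 9 (mod 19).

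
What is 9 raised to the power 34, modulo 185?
16

Repeated squaring. Binary of 34 = 100010.
9^1 ≡ 9 (mod 185); 9^2 ≡ 81 (mod 185); 9^4 ≡ 86 (mod 185); 9^8 ≡ 181 (mod 185); 9^16 ≡ 16 (mod 185); 9^32 ≡ 71 (mod 185)
9^34 = 9^2 × 9^32 ≡ 16 (mod 185)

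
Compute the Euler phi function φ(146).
72

146 = 2 × 73
φ(n) = n × ∏(1 - 1/p) for each prime p dividing n
φ(146) = 146 × (1 - 1/2) × (1 - 1/73) = 72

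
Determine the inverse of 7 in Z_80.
23

gcd(7, 80) = 1, so the inverse exists.
Extended Euclidean algorithm on (80, 7):
80 = 11 × 7 + 3  ⟹  3 = (1)·80 + (-11)·7
7 = 2 × 3 + 1  ⟹  1 = (-2)·80 + (23)·7
So (23)·7 ≡ 1 (mod 80), i.e. 7^(-1) ≡ 23 (mod 80).
Check: 7 × 23 = 161 ≡ 1 (mod 80)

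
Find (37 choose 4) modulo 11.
1

Using Lucas' theorem:
Write n=37 and k=4 in base 11:
n in base 11: [3, 4]
k in base 11: [0, 4]
C(37,4) mod 11 = ∏ C(n_i, k_i) mod 11
Digit binomials (mod 11): C(3,0) = 1; C(4,4) = 1
Product: 1 × 1 = 1 ≡ 1 (mod 11)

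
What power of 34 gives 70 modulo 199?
38

Baby-step giant-step with step n = ⌈√199⌉ = 15.
Baby steps 34^j mod 199 (j:value) for j=0..14: 0:1, 1:34, 2:161, 3:101, 4:51, 5:142, 6:52, 7:176, 8:14, 9:78, 10:65, 11:21, 12:117, 13:197, 14:131.
Giant-step multiplier: 34^(-15) ≡ 34^(198-15) = 34^183 ≡ 55 (mod 199).
Giant steps γ_i = 70·55^i mod 199: γ_0=70, γ_1=69, γ_2=14 (in table at j=8).
x = i·n + j = 2·15 + 8 = 38.
Check: 34^38 ≡ 70 (mod 199).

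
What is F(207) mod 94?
46

Matrix identity: Q^n = [[F_(n+1), F_n], [F_n, F_(n-1)]] with Q = [[1,1],[1,0]].
n = 207 = 11001111₂. Square-and-multiply, entries mod 94:
Q^1 = [[1,1],[1,0]]
Q^3 = (Q^1)²·Q = [[3,2],[2,1]]
Q^6 = (Q^3)² = [[13,8],[8,5]]
Q^12 = (Q^6)² = [[45,50],[50,89]]
Q^25 = (Q^12)²·Q = [[39,13],[13,26]]
Q^51 = (Q^25)²·Q = [[91,92],[92,93]]
Q^103 = (Q^51)²·Q = [[21,13],[13,8]]
Q^207 = (Q^103)²·Q = [[47,46],[46,1]]
F_207 mod 94 = Q^207[0][1] = 46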